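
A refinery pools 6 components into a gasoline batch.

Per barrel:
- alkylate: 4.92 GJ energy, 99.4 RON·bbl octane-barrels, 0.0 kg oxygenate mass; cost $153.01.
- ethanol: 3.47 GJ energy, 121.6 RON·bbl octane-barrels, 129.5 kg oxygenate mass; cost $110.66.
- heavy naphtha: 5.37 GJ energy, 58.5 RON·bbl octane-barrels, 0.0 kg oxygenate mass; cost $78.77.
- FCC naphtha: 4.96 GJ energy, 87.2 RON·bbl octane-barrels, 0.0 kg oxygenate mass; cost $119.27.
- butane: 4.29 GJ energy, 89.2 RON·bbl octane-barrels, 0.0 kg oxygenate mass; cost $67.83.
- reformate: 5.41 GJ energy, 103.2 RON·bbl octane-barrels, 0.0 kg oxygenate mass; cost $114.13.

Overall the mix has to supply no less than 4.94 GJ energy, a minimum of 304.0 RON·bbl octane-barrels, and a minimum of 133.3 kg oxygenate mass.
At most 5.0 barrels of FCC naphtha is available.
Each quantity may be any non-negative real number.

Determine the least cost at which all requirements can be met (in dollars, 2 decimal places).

$249.90

Let x1 = barrels of alkylate, x2 = barrels of ethanol, x3 = barrels of heavy naphtha, x4 = barrels of FCC naphtha, x5 = barrels of butane, x6 = barrels of reformate.
Minimize 153.01x1 + 110.66x2 + 78.77x3 + 119.27x4 + 67.83x5 + 114.13x6 subject to:
  4.92x1 + 3.47x2 + 5.37x3 + 4.96x4 + 4.29x5 + 5.41x6 ≥ 4.94   (energy)
  99.4x1 + 121.6x2 + 58.5x3 + 87.2x4 + 89.2x5 + 103.2x6 ≥ 304   (octane-barrels)
  129.5x2 ≥ 133.3   (oxygenate mass)
  x4 ≤ 5
  x1, x2, x3, x4, x5, x6 ≥ 0.
At the optimum only ethanol, butane are positive (alkylate, heavy naphtha, FCC naphtha, reformate = 0). The octane-barrels and oxygenate mass requirements are met with equality.
That vertex is x2 = 1.02934, x5 = 2.00484.
Total cost: 110.66·1.02934 + 67.83·2.00484 = 249.8951.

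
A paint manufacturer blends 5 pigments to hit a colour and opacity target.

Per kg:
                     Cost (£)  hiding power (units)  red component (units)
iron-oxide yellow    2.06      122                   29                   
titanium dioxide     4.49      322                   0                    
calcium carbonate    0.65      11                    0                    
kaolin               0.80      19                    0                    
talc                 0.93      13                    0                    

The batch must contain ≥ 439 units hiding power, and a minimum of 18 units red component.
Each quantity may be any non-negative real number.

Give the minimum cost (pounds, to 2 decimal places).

This is a linear program. Let x1 = kg of iron-oxide yellow, x2 = kg of titanium dioxide, x3 = kg of calcium carbonate, x4 = kg of kaolin, x5 = kg of talc.
Minimize 2.06x1 + 4.49x2 + 0.65x3 + 0.8x4 + 0.93x5 s.t.:
  122x1 + 322x2 + 11x3 + 19x4 + 13x5 ≥ 439   (hiding power)
  29x1 ≥ 18   (red component)
  x1, x2, x3, x4, x5 ≥ 0.
The optimal basis is {iron-oxide yellow, titanium dioxide}; calcium carbonate, kaolin, talc drop out. Binding constraints: hiding power and red component.
Solving gives x1 = 0.6207, x2 = 1.128.
Hence cost = 2.06·0.6207 + 4.49·1.128 = £6.3434.

£6.34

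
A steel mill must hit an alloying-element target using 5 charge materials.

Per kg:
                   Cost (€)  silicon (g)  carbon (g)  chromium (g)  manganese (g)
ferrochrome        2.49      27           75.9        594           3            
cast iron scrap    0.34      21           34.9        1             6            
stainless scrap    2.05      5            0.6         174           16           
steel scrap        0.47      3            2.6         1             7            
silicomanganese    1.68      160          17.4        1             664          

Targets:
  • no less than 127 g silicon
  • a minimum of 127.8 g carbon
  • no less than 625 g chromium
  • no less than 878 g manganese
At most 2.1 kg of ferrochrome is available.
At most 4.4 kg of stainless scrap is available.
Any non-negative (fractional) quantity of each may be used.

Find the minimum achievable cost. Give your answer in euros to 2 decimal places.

This is a linear program. Let x1 = kg of ferrochrome, x2 = kg of cast iron scrap, x3 = kg of stainless scrap, x4 = kg of steel scrap, x5 = kg of silicomanganese.
Minimize 2.49x1 + 0.34x2 + 2.05x3 + 0.47x4 + 1.68x5 s.t.:
  27x1 + 21x2 + 5x3 + 3x4 + 160x5 ≥ 127   (silicon)
  75.9x1 + 34.9x2 + 0.6x3 + 2.6x4 + 17.4x5 ≥ 127.8   (carbon)
  594x1 + 1x2 + 174x3 + 1x4 + 1x5 ≥ 625   (chromium)
  3x1 + 6x2 + 16x3 + 7x4 + 664x5 ≥ 878   (manganese)
  x1 ≤ 2.1
  x3 ≤ 4.4
  x1, x2, x3, x4, x5 ≥ 0.
The cheapest feasible vertex uses only ferrochrome, cast iron scrap, silicomanganese; stainless scrap, steel scrap are not used. The carbon, chromium, manganese requirements are met with equality.
That vertex is x1 = 1.049, x2 = 0.7275, x5 = 1.311.
Total cost: 2.49·1.049 + 0.34·0.7275 + 1.68·1.311 = 5.0618.

€5.06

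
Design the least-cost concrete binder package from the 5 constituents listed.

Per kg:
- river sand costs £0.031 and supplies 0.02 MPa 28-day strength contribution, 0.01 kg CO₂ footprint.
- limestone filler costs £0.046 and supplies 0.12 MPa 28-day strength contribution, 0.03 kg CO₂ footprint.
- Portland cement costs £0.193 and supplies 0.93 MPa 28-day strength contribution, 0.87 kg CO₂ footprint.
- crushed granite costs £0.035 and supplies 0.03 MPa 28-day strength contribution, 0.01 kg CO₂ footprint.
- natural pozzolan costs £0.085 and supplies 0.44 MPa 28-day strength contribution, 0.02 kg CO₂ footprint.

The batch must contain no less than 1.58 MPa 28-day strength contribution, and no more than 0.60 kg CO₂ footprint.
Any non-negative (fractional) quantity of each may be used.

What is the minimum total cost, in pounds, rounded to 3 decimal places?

Let x1 = kg of river sand, x2 = kg of limestone filler, x3 = kg of Portland cement, x4 = kg of crushed granite, x5 = kg of natural pozzolan.
min 0.031x1 + 0.046x2 + 0.193x3 + 0.035x4 + 0.085x5 s.t.:
  0.02x1 + 0.12x2 + 0.93x3 + 0.03x4 + 0.44x5 ≥ 1.58   (28-day strength contribution)
  0.01x1 + 0.03x2 + 0.87x3 + 0.01x4 + 0.02x5 ≤ 0.6   (CO₂ footprint)
  x1, x2, x3, x4, x5 ≥ 0.
At the optimum only natural pozzolan is positive (river sand, limestone filler, Portland cement, crushed granite = 0). The 28-day strength contribution requirement is met with equality.
So natural pozzolan = 3.591 kg.
Cost = 0.085·3.591 = 0.30524.

£0.305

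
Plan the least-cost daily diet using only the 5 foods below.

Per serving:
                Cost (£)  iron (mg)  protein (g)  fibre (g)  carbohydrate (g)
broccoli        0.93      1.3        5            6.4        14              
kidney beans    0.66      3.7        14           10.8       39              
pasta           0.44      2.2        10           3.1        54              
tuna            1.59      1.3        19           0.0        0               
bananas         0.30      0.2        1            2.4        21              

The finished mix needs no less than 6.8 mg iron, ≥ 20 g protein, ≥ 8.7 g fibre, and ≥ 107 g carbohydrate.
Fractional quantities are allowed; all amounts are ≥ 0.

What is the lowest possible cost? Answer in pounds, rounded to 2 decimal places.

Set it up as a linear program. Let x1 = servings of broccoli, x2 = servings of kidney beans, x3 = servings of pasta, x4 = servings of tuna, x5 = servings of bananas.
Minimize 0.93x1 + 0.66x2 + 0.44x3 + 1.59x4 + 0.3x5 s.t.:
  1.3x1 + 3.7x2 + 2.2x3 + 1.3x4 + 0.2x5 ≥ 6.8   (iron)
  5x1 + 14x2 + 10x3 + 19x4 + 1x5 ≥ 20   (protein)
  6.4x1 + 10.8x2 + 3.1x3 + 2.4x5 ≥ 8.7   (fibre)
  14x1 + 39x2 + 54x3 + 21x5 ≥ 107   (carbohydrate)
  x1, x2, x3, x4, x5 ≥ 0.
The cheapest feasible vertex uses only kidney beans, pasta; broccoli, tuna, bananas are not used. There the iron and carbohydrate constraints are tight.
Solving gives x2 = 1.156, x3 = 1.146.
Objective = 0.66·1.156 + 0.44·1.146 = 1.2672.

£1.27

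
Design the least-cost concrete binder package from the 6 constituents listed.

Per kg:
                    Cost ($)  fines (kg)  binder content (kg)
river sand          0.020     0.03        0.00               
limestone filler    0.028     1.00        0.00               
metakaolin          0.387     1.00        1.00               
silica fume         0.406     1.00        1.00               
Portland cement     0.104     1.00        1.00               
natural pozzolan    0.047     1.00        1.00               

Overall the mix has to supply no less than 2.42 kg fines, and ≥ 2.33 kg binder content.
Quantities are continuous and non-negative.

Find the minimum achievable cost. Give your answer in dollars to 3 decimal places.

Let x1 = kg of river sand, x2 = kg of limestone filler, x3 = kg of metakaolin, x4 = kg of silica fume, x5 = kg of Portland cement, x6 = kg of natural pozzolan.
min 0.02x1 + 0.028x2 + 0.387x3 + 0.406x4 + 0.104x5 + 0.047x6 s.t.:
  0.03x1 + 1x2 + 1x3 + 1x4 + 1x5 + 1x6 ≥ 2.42   (fines)
  1x3 + 1x4 + 1x5 + 1x6 ≥ 2.33   (binder content)
  x1, x2, x3, x4, x5, x6 ≥ 0.
At the optimum only limestone filler, natural pozzolan are positive (river sand, metakaolin, silica fume, Portland cement = 0). There the fines and binder content constraints are tight.
Solving gives x2 = 0.09, x6 = 2.33.
Cost = 0.028·0.09 + 0.047·2.33 = 0.11203.

$0.112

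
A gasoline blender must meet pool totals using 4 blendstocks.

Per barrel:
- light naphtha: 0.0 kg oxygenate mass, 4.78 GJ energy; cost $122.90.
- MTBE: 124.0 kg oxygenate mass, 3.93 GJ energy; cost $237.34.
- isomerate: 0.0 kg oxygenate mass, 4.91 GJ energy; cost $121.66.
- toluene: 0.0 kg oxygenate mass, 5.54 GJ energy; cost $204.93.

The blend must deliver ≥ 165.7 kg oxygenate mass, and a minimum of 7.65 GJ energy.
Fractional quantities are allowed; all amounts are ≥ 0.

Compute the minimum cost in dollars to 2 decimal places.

$376.58

Treat it as an LP. Let x1 = barrels of light naphtha, x2 = barrels of MTBE, x3 = barrels of isomerate, x4 = barrels of toluene.
min 122.9x1 + 237.34x2 + 121.66x3 + 204.93x4 with:
  124x2 ≥ 165.7   (oxygenate mass)
  4.78x1 + 3.93x2 + 4.91x3 + 5.54x4 ≥ 7.65   (energy)
  x1, x2, x3, x4 ≥ 0.
The minimum-cost mix takes nothing from light naphtha, toluene — only MTBE, isomerate. The oxygenate mass and energy requirements are met with equality.
Solving gives x2 = 1.3363, x3 = 0.48847.
Hence cost = 237.34·1.3363 + 121.66·0.48847 = $376.5847.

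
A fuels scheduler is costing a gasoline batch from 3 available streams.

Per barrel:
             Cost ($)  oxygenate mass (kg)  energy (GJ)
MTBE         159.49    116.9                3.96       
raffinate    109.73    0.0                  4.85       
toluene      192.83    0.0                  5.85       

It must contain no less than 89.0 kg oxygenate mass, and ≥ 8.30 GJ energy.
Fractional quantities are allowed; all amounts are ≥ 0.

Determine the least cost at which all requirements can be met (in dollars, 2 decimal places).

Let x1 = barrels of MTBE, x2 = barrels of raffinate, x3 = barrels of toluene.
Minimise 159.49x1 + 109.73x2 + 192.83x3 with:
  116.9x1 ≥ 89   (oxygenate mass)
  3.96x1 + 4.85x2 + 5.85x3 ≥ 8.3   (energy)
  x1, x2, x3 ≥ 0.
At the optimum only MTBE, raffinate are positive (toluene = 0). The oxygenate mass and energy requirements are met with equality.
That vertex is x1 = 0.76133, x2 = 1.0897.
Total cost: 159.49·0.76133 + 109.73·1.0897 = 240.9973.

$241.00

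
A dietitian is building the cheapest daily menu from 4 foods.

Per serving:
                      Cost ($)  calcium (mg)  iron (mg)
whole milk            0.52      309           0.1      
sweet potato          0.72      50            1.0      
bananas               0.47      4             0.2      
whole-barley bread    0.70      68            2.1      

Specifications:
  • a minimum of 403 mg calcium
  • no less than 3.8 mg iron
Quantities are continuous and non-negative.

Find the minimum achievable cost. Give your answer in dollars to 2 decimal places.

$1.71

Treat it as an LP. Let x1 = servings of whole milk, x2 = servings of sweet potato, x3 = servings of bananas, x4 = servings of whole-barley bread.
Minimise 0.52x1 + 0.72x2 + 0.47x3 + 0.7x4 with:
  309x1 + 50x2 + 4x3 + 68x4 ≥ 403   (calcium)
  0.1x1 + 1x2 + 0.2x3 + 2.1x4 ≥ 3.8   (iron)
  x1, x2, x3, x4 ≥ 0.
At the optimum only whole milk, whole-barley bread are positive (sweet potato, bananas = 0). The calcium and iron requirements are met with equality.
That vertex is x1 = 0.9156, x4 = 1.766.
Total cost: 0.52·0.9156 + 0.7·1.766 = 1.7123.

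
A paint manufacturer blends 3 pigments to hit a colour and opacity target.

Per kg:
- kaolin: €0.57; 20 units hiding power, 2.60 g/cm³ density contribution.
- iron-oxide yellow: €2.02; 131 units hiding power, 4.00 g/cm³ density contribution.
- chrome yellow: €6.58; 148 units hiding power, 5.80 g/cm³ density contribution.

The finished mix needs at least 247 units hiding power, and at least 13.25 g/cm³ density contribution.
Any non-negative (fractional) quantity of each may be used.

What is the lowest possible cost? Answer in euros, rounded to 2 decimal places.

€4.56

Let x1 = kg of kaolin, x2 = kg of iron-oxide yellow, x3 = kg of chrome yellow.
Minimise 0.57x1 + 2.02x2 + 6.58x3 s.t.:
  20x1 + 131x2 + 148x3 ≥ 247   (hiding power)
  2.6x1 + 4x2 + 5.8x3 ≥ 13.25   (density contribution)
  x1, x2, x3 ≥ 0.
The optimal basis is {kaolin, iron-oxide yellow}; chrome yellow drops out. There the hiding power and density contribution constraints are tight.
Optimal quantities: kaolin = 2.869 kg, iron-oxide yellow = 1.447 kg.
Total cost: 0.57·2.869 + 2.02·1.447 = 4.5583.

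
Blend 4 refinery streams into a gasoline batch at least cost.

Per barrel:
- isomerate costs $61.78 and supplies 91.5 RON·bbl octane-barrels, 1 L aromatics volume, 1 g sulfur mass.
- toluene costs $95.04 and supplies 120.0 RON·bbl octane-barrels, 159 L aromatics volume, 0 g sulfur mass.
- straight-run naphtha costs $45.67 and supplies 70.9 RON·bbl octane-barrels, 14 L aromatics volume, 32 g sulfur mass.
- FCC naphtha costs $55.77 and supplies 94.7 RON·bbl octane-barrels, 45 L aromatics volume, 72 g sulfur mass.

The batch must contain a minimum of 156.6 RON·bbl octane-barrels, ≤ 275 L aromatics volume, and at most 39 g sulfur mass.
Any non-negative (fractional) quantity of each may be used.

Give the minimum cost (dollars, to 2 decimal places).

$101.44

Treat it as an LP. Let x1 = barrels of isomerate, x2 = barrels of toluene, x3 = barrels of straight-run naphtha, x4 = barrels of FCC naphtha.
Minimize 61.78x1 + 95.04x2 + 45.67x3 + 55.77x4 with:
  91.5x1 + 120x2 + 70.9x3 + 94.7x4 ≥ 156.6   (octane-barrels)
  1x1 + 159x2 + 14x3 + 45x4 ≤ 275   (aromatics volume)
  1x1 + 32x3 + 72x4 ≤ 39   (sulfur mass)
  x1, x2, x3, x4 ≥ 0.
The minimum-cost mix takes nothing from toluene, straight-run naphtha — only isomerate, FCC naphtha. Binding constraints: octane-barrels and sulfur mass.
Solving gives x1 = 1.1676, x4 = 0.52545.
Total cost: 61.78·1.1676 + 55.77·0.52545 = 101.4387.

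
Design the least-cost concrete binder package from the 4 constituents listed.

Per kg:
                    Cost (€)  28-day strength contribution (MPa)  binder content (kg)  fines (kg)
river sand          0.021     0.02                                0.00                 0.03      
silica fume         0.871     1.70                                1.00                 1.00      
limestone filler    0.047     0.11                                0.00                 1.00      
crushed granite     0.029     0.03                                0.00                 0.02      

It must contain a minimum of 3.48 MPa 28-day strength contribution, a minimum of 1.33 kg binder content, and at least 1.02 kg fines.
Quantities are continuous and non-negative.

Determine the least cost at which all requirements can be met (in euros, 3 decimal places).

€1.679

Set it up as a linear program. Let x1 = kg of river sand, x2 = kg of silica fume, x3 = kg of limestone filler, x4 = kg of crushed granite.
Minimize 0.021x1 + 0.871x2 + 0.047x3 + 0.029x4 subject to:
  0.02x1 + 1.7x2 + 0.11x3 + 0.03x4 ≥ 3.48   (28-day strength contribution)
  1x2 ≥ 1.33   (binder content)
  0.03x1 + 1x2 + 1x3 + 0.02x4 ≥ 1.02   (fines)
  x1, x2, x3, x4 ≥ 0.
The optimal basis is {silica fume, limestone filler}; river sand, crushed granite drop out. The 28-day strength contribution and binder content requirements are met with equality.
That vertex is x2 = 1.33, x3 = 11.08.
Cost = 0.871·1.33 + 0.047·11.08 = 1.67919.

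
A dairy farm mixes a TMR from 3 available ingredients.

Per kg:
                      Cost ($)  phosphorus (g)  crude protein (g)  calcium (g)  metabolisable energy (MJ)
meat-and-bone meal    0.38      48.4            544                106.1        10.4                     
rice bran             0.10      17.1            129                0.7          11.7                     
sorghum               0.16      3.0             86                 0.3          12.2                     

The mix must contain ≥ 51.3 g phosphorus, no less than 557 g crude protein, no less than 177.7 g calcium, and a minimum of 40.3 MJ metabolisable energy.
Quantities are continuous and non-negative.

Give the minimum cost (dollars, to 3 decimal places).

Let x1 = kg of meat-and-bone meal, x2 = kg of rice bran, x3 = kg of sorghum.
Minimise 0.38x1 + 0.1x2 + 0.16x3 with:
  48.4x1 + 17.1x2 + 3x3 ≥ 51.3   (phosphorus)
  544x1 + 129x2 + 86x3 ≥ 557   (crude protein)
  106.1x1 + 0.7x2 + 0.3x3 ≥ 177.7   (calcium)
  10.4x1 + 11.7x2 + 12.2x3 ≥ 40.3   (metabolisable energy)
  x1, x2, x3 ≥ 0.
The cheapest feasible vertex uses only meat-and-bone meal, rice bran; sorghum is not used. The calcium and metabolisable energy requirements are met with equality.
Solving gives x1 = 1.662, x2 = 1.967.
Objective = 0.38·1.662 + 0.1·1.967 = 0.82826.

$0.828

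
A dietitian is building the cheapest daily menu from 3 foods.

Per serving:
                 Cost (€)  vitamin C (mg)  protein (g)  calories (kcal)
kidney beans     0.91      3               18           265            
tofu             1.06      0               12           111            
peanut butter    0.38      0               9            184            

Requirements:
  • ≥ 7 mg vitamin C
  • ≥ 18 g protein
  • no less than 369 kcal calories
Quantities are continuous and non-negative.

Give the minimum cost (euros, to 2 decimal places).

€2.12

Let x1 = servings of kidney beans, x2 = servings of tofu, x3 = servings of peanut butter.
min 0.91x1 + 1.06x2 + 0.38x3 subject to:
  3x1 ≥ 7   (vitamin C)
  18x1 + 12x2 + 9x3 ≥ 18   (protein)
  265x1 + 111x2 + 184x3 ≥ 369   (calories)
  x1, x2, x3 ≥ 0.
The cheapest feasible vertex uses only kidney beans; tofu, peanut butter are not used. Binding constraint: vitamin C.
So kidney beans = 2.333 servings.
Cost = 0.91·2.333 = 2.1230.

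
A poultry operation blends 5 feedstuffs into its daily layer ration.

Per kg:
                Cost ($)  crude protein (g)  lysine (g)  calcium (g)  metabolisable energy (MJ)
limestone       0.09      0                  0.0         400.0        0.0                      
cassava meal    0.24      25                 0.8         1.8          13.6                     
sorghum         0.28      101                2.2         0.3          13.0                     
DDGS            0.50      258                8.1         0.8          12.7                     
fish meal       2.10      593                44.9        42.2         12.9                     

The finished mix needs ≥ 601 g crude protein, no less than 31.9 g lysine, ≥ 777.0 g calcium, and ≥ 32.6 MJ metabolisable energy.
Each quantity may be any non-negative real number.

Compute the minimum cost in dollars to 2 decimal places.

$1.94

This is a linear program. Let x1 = kg of limestone, x2 = kg of cassava meal, x3 = kg of sorghum, x4 = kg of DDGS, x5 = kg of fish meal.
min 0.09x1 + 0.24x2 + 0.28x3 + 0.5x4 + 2.1x5 subject to:
  25x2 + 101x3 + 258x4 + 593x5 ≥ 601   (crude protein)
  0.8x2 + 2.2x3 + 8.1x4 + 44.9x5 ≥ 31.9   (lysine)
  400x1 + 1.8x2 + 0.3x3 + 0.8x4 + 42.2x5 ≥ 777   (calcium)
  13.6x2 + 13x3 + 12.7x4 + 12.9x5 ≥ 32.6   (metabolisable energy)
  x1, x2, x3, x4, x5 ≥ 0.
The optimal basis is {limestone, DDGS, fish meal}; cassava meal, sorghum drop out. There the lysine, calcium, metabolisable energy constraints are tight.
Optimal quantities: limestone = 1.906 kg, DDGS = 2.259 kg, fish meal = 0.3029 kg.
Cost = 0.09·1.906 + 0.5·2.259 + 2.1·0.3029 = 1.9371.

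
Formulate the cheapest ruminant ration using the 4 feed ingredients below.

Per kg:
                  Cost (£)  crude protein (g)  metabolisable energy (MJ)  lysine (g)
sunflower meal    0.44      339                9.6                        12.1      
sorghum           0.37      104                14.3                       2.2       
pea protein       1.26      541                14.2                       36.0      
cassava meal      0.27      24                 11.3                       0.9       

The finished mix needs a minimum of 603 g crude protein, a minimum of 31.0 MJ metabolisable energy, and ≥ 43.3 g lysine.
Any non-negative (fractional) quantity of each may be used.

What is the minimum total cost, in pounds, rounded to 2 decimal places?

£1.56

Set it up as a linear program. Let x1 = kg of sunflower meal, x2 = kg of sorghum, x3 = kg of pea protein, x4 = kg of cassava meal.
min 0.44x1 + 0.37x2 + 1.26x3 + 0.27x4 s.t.:
  339x1 + 104x2 + 541x3 + 24x4 ≥ 603   (crude protein)
  9.6x1 + 14.3x2 + 14.2x3 + 11.3x4 ≥ 31   (metabolisable energy)
  12.1x1 + 2.2x2 + 36x3 + 0.9x4 ≥ 43.3   (lysine)
  x1, x2, x3, x4 ≥ 0.
The minimum-cost mix takes nothing from sorghum, cassava meal — only sunflower meal, pea protein. Binding constraints: metabolisable energy and lysine.
That vertex is x1 = 2.884, x3 = 0.2335.
Hence cost = 0.44·2.884 + 1.26·0.2335 = £1.5632.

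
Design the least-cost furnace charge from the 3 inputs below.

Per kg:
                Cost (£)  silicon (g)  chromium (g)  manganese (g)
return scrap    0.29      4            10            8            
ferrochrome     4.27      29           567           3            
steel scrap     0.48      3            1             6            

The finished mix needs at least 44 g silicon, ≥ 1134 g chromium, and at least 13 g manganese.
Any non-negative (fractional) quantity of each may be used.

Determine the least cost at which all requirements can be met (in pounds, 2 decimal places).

£8.73

Let x1 = kg of return scrap, x2 = kg of ferrochrome, x3 = kg of steel scrap.
Minimize 0.29x1 + 4.27x2 + 0.48x3 subject to:
  4x1 + 29x2 + 3x3 ≥ 44   (silicon)
  10x1 + 567x2 + 1x3 ≥ 1134   (chromium)
  8x1 + 3x2 + 6x3 ≥ 13   (manganese)
  x1, x2, x3 ≥ 0.
At the optimum only return scrap, ferrochrome are positive (steel scrap = 0). There the chromium and manganese constraints are tight.
Solving gives x1 = 0.8808, x2 = 1.984.
Objective = 0.29·0.8808 + 4.27·1.984 = 8.7271.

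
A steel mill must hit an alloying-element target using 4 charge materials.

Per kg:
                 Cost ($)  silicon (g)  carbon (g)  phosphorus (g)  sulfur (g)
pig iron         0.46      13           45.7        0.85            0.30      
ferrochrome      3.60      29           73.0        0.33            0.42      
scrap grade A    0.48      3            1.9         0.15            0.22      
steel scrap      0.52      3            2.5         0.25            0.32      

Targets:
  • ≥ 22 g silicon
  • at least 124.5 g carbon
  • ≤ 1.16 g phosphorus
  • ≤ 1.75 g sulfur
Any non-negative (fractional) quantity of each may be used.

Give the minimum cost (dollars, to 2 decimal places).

Treat it as an LP. Let x1 = kg of pig iron, x2 = kg of ferrochrome, x3 = kg of scrap grade A, x4 = kg of steel scrap.
Minimise 0.46x1 + 3.6x2 + 0.48x3 + 0.52x4 subject to:
  13x1 + 29x2 + 3x3 + 3x4 ≥ 22   (silicon)
  45.7x1 + 73x2 + 1.9x3 + 2.5x4 ≥ 124.5   (carbon)
  0.85x1 + 0.33x2 + 0.15x3 + 0.25x4 ≤ 1.16   (phosphorus)
  0.3x1 + 0.42x2 + 0.22x3 + 0.32x4 ≤ 1.75   (sulfur)
  x1, x2, x3, x4 ≥ 0.
At the optimum only pig iron, ferrochrome are positive (scrap grade A, steel scrap = 0). Binding constraints: carbon and phosphorus.
Solving gives x1 = 0.9282, x2 = 1.124.
Hence cost = 0.46·0.9282 + 3.6·1.124 = $4.4734.

$4.47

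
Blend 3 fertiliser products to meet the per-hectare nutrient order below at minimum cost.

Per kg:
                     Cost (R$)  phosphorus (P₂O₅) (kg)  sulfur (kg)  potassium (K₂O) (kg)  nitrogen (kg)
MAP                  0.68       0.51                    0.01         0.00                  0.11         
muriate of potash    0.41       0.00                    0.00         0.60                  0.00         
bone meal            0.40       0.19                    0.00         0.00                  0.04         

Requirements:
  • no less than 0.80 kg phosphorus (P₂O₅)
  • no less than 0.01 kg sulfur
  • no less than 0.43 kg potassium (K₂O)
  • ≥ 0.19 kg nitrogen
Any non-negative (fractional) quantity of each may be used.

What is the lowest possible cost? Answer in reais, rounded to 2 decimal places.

Let x1 = kg of MAP, x2 = kg of muriate of potash, x3 = kg of bone meal.
Minimise 0.68x1 + 0.41x2 + 0.4x3 s.t.:
  0.51x1 + 0.19x3 ≥ 0.8   (phosphorus (P₂O₅))
  0.01x1 ≥ 0.01   (sulfur)
  0.6x2 ≥ 0.43   (potassium (K₂O))
  0.11x1 + 0.04x3 ≥ 0.19   (nitrogen)
  x1, x2, x3 ≥ 0.
At the optimum only MAP, muriate of potash are positive (bone meal = 0). Binding constraints: potassium (K₂O) and nitrogen.
Solving gives x1 = 1.727, x2 = 0.7167.
Hence cost = 0.68·1.727 + 0.41·0.7167 = R$1.4682.

R$1.47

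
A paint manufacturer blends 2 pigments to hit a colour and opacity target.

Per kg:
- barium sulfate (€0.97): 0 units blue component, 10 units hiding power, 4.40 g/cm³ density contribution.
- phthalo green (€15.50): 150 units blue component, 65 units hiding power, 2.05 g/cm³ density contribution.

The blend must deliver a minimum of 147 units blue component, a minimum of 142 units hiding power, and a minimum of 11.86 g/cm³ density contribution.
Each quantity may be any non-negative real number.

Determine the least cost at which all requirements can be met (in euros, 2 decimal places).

€22.79

Treat it as an LP. Let x1 = kg of barium sulfate, x2 = kg of phthalo green.
Minimise 0.97x1 + 15.5x2 with:
  150x2 ≥ 147   (blue component)
  10x1 + 65x2 ≥ 142   (hiding power)
  4.4x1 + 2.05x2 ≥ 11.86   (density contribution)
  x1, x2 ≥ 0.
Both inputs are positive at the optimum. The blue component and hiding power requirements are met with equality.
So barium sulfate = 7.83 kg, phthalo green = 0.98 kg.
Total cost: 0.97·7.83 + 15.5·0.98 = 22.7851.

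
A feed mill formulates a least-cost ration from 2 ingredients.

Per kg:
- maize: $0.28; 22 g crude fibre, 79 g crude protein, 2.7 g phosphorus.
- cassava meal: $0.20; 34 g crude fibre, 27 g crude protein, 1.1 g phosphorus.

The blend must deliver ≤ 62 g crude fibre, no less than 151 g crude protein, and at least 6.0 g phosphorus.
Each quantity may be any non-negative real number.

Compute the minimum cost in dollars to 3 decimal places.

Let x1 = kg of maize, x2 = kg of cassava meal.
min 0.28x1 + 0.2x2 with:
  22x1 + 34x2 ≤ 62   (crude fibre)
  79x1 + 27x2 ≥ 151   (crude protein)
  2.7x1 + 1.1x2 ≥ 6   (phosphorus)
  x1, x2 ≥ 0.
The cheapest feasible vertex uses only maize; cassava meal is not used. Binding constraint: phosphorus.
Solving gives x1 = 2.222.
Hence cost = 0.28·2.222 = $0.62216.

$0.622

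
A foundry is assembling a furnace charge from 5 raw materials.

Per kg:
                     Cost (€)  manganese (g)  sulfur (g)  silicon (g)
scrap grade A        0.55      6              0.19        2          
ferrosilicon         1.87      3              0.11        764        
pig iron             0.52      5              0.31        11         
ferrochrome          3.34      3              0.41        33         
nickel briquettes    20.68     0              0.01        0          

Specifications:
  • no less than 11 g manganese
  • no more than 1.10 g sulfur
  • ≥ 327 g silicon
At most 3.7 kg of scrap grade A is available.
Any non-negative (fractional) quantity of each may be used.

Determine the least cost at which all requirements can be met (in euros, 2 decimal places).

€1.68

Let x1 = kg of scrap grade A, x2 = kg of ferrosilicon, x3 = kg of pig iron, x4 = kg of ferrochrome, x5 = kg of nickel briquettes.
Minimize 0.55x1 + 1.87x2 + 0.52x3 + 3.34x4 + 20.68x5 s.t.:
  6x1 + 3x2 + 5x3 + 3x4 ≥ 11   (manganese)
  0.19x1 + 0.11x2 + 0.31x3 + 0.41x4 + 0.01x5 ≤ 1.1   (sulfur)
  2x1 + 764x2 + 11x3 + 33x4 ≥ 327   (silicon)
  x1 ≤ 3.7
  x1, x2, x3, x4, x5 ≥ 0.
At the optimum only scrap grade A, ferrosilicon are positive (pig iron, ferrochrome, nickel briquettes = 0). Binding constraints: manganese and silicon.
So scrap grade A = 1.621 kg, ferrosilicon = 0.4238 kg.
Hence cost = 0.55·1.621 + 1.87·0.4238 = €1.6841.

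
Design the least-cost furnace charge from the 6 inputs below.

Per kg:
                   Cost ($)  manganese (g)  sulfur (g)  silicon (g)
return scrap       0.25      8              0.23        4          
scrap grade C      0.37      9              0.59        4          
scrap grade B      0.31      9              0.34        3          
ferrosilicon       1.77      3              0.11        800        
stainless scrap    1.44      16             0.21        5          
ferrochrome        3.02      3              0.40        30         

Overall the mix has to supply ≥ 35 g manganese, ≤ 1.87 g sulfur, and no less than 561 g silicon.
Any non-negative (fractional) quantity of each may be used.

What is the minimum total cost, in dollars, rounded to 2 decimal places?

Set it up as a linear program. Let x1 = kg of return scrap, x2 = kg of scrap grade C, x3 = kg of scrap grade B, x4 = kg of ferrosilicon, x5 = kg of stainless scrap, x6 = kg of ferrochrome.
Minimize 0.25x1 + 0.37x2 + 0.31x3 + 1.77x4 + 1.44x5 + 3.02x6 s.t.:
  8x1 + 9x2 + 9x3 + 3x4 + 16x5 + 3x6 ≥ 35   (manganese)
  0.23x1 + 0.59x2 + 0.34x3 + 0.11x4 + 0.21x5 + 0.4x6 ≤ 1.87   (sulfur)
  4x1 + 4x2 + 3x3 + 800x4 + 5x5 + 30x6 ≥ 561   (silicon)
  x1, x2, x3, x4, x5, x6 ≥ 0.
At the optimum only return scrap, ferrosilicon are positive (scrap grade C, scrap grade B, stainless scrap, ferrochrome = 0). There the manganese and silicon constraints are tight.
Solving gives x1 = 4.12, x4 = 0.6807.
Cost = 0.25·4.12 + 1.77·0.6807 = 2.2348.

$2.23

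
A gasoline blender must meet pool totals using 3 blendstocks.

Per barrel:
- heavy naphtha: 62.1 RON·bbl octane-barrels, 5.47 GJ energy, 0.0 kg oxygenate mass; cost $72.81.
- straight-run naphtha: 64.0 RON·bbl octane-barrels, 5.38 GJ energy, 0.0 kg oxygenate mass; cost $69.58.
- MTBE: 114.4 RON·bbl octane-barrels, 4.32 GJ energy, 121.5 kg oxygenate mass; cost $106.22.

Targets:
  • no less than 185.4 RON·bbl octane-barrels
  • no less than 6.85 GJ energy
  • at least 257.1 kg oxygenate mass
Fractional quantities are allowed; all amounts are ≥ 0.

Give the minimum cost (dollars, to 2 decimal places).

$224.77

Let x1 = barrels of heavy naphtha, x2 = barrels of straight-run naphtha, x3 = barrels of MTBE.
min 72.81x1 + 69.58x2 + 106.22x3 subject to:
  62.1x1 + 64x2 + 114.4x3 ≥ 185.4   (octane-barrels)
  5.47x1 + 5.38x2 + 4.32x3 ≥ 6.85   (energy)
  121.5x3 ≥ 257.1   (oxygenate mass)
  x1, x2, x3 ≥ 0.
The minimum-cost mix takes nothing from heavy naphtha, straight-run naphtha — only MTBE. Binding constraint: oxygenate mass.
That vertex is x3 = 2.11605.
Total cost: 106.22·2.11605 = 224.7668.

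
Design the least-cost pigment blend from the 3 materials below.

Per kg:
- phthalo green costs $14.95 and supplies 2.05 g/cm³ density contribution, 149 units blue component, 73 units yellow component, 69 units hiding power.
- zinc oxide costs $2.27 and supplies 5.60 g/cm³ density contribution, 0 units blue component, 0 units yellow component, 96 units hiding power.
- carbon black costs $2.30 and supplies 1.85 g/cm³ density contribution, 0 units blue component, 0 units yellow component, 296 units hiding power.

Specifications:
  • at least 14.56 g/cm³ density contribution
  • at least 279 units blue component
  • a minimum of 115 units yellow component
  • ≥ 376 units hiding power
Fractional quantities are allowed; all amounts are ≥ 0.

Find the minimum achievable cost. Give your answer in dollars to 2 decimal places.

This is a linear program. Let x1 = kg of phthalo green, x2 = kg of zinc oxide, x3 = kg of carbon black.
min 14.95x1 + 2.27x2 + 2.3x3 s.t.:
  2.05x1 + 5.6x2 + 1.85x3 ≥ 14.56   (density contribution)
  149x1 ≥ 279   (blue component)
  73x1 ≥ 115   (yellow component)
  69x1 + 96x2 + 296x3 ≥ 376   (hiding power)
  x1, x2, x3 ≥ 0.
All 3 inputs are positive at the optimum. Binding constraints: density contribution, blue component, hiding power.
That vertex is x1 = 1.8725, x2 = 1.8358, x3 = 0.23839.
Hence cost = 14.95·1.8725 + 2.27·1.8358 + 2.3·0.23839 = $32.7094.

$32.71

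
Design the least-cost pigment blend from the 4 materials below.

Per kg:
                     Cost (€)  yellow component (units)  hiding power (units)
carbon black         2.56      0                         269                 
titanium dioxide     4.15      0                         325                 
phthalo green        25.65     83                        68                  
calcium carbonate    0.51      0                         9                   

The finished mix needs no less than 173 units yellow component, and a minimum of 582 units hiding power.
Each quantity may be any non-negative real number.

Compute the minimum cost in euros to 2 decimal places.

€57.65

Let x1 = kg of carbon black, x2 = kg of titanium dioxide, x3 = kg of phthalo green, x4 = kg of calcium carbonate.
min 2.56x1 + 4.15x2 + 25.65x3 + 0.51x4 with:
  83x3 ≥ 173   (yellow component)
  269x1 + 325x2 + 68x3 + 9x4 ≥ 582   (hiding power)
  x1, x2, x3, x4 ≥ 0.
The minimum-cost mix takes nothing from titanium dioxide, calcium carbonate — only carbon black, phthalo green. There the yellow component and hiding power constraints are tight.
Solving gives x1 = 1.637, x3 = 2.084.
Cost = 2.56·1.637 + 25.65·2.084 = 57.6453.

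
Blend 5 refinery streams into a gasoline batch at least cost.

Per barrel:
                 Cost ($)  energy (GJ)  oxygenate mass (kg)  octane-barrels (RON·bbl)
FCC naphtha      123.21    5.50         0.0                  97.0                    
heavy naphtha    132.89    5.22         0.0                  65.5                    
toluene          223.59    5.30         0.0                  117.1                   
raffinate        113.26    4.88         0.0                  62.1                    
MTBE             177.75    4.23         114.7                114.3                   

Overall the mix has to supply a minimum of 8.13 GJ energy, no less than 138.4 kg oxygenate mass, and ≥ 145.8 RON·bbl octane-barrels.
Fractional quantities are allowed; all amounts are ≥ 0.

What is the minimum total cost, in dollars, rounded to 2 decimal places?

Treat it as an LP. Let x1 = barrels of FCC naphtha, x2 = barrels of heavy naphtha, x3 = barrels of toluene, x4 = barrels of raffinate, x5 = barrels of MTBE.
min 123.21x1 + 132.89x2 + 223.59x3 + 113.26x4 + 177.75x5 s.t.:
  5.5x1 + 5.22x2 + 5.3x3 + 4.88x4 + 4.23x5 ≥ 8.13   (energy)
  114.7x5 ≥ 138.4   (oxygenate mass)
  97x1 + 65.5x2 + 117.1x3 + 62.1x4 + 114.3x5 ≥ 145.8   (octane-barrels)
  x1, x2, x3, x4, x5 ≥ 0.
The cheapest feasible vertex uses only FCC naphtha, MTBE; heavy naphtha, toluene, raffinate are not used. The energy and oxygenate mass requirements are met with equality.
So FCC naphtha = 0.550177 barrels, MTBE = 1.20663 barrels.
Cost = 123.21·0.550177 + 177.75·1.20663 = 282.2658.

$282.27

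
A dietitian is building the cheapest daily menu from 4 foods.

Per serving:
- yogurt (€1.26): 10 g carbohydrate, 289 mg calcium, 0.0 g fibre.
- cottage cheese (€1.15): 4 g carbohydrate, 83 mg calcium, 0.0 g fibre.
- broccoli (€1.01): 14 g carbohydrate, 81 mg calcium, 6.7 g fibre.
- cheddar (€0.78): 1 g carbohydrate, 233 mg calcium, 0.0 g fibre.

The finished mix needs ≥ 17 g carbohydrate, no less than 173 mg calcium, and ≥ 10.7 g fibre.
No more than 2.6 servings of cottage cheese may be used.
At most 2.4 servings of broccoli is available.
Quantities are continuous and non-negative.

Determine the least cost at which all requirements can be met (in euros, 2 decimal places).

Let x1 = servings of yogurt, x2 = servings of cottage cheese, x3 = servings of broccoli, x4 = servings of cheddar.
min 1.26x1 + 1.15x2 + 1.01x3 + 0.78x4 with:
  10x1 + 4x2 + 14x3 + 1x4 ≥ 17   (carbohydrate)
  289x1 + 83x2 + 81x3 + 233x4 ≥ 173   (calcium)
  6.7x3 ≥ 10.7   (fibre)
  x2 ≤ 2.6
  x3 ≤ 2.4
  x1, x2, x3, x4 ≥ 0.
The cheapest feasible vertex uses only broccoli, cheddar; yogurt, cottage cheese are not used. Binding constraints: calcium and fibre.
Solving gives x3 = 1.597, x4 = 0.1873.
Cost = 1.01·1.597 + 0.78·0.1873 = 1.7591.

€1.76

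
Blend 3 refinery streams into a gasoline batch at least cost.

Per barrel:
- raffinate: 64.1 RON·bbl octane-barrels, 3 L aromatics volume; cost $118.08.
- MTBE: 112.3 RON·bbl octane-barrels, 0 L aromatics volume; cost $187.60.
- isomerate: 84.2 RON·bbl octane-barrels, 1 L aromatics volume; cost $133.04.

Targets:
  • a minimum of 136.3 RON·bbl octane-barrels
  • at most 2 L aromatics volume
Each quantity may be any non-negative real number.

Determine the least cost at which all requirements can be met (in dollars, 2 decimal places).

This is a linear program. Let x1 = barrels of raffinate, x2 = barrels of MTBE, x3 = barrels of isomerate.
Minimize 118.08x1 + 187.6x2 + 133.04x3 s.t.:
  64.1x1 + 112.3x2 + 84.2x3 ≥ 136.3   (octane-barrels)
  3x1 + 1x3 ≤ 2   (aromatics volume)
  x1, x2, x3 ≥ 0.
The cheapest feasible vertex uses only isomerate; raffinate, MTBE are not used. There the octane-barrels constraint is tight.
Solving gives x3 = 1.61876.
Hence cost = 133.04·1.61876 = $215.3598.

$215.36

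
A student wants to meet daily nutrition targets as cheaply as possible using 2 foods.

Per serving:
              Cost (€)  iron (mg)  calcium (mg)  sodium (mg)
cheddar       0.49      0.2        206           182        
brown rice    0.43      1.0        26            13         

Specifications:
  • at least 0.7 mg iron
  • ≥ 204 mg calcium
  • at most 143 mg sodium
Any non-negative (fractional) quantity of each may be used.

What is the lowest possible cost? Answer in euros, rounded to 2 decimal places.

Treat it as an LP. Let x1 = servings of cheddar, x2 = servings of brown rice.
min 0.49x1 + 0.43x2 with:
  0.2x1 + 1x2 ≥ 0.7   (iron)
  206x1 + 26x2 ≥ 204   (calcium)
  182x1 + 13x2 ≤ 143   (sodium)
  x1, x2 ≥ 0.
Both inputs are positive at the optimum. The calcium and sodium requirements are met with equality.
That vertex is x1 = 0.519, x2 = 3.734.
Hence cost = 0.49·0.519 + 0.43·3.734 = €1.8599.

€1.86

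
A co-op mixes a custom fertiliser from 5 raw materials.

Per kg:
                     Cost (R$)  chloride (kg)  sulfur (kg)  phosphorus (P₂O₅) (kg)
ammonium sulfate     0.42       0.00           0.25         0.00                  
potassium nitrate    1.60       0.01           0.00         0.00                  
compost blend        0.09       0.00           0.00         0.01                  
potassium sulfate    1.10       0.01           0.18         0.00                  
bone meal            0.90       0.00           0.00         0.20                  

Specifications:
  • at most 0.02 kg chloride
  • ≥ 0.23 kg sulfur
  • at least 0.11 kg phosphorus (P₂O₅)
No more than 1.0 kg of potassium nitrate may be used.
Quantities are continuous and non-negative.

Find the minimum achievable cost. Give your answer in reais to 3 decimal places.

This is a linear program. Let x1 = kg of ammonium sulfate, x2 = kg of potassium nitrate, x3 = kg of compost blend, x4 = kg of potassium sulfate, x5 = kg of bone meal.
Minimise 0.42x1 + 1.6x2 + 0.09x3 + 1.1x4 + 0.9x5 s.t.:
  0.01x2 + 0.01x4 ≤ 0.02   (chloride)
  0.25x1 + 0.18x4 ≥ 0.23   (sulfur)
  0.01x3 + 0.2x5 ≥ 0.11   (phosphorus (P₂O₅))
  x2 ≤ 1
  x1, x2, x3, x4, x5 ≥ 0.
At the optimum only ammonium sulfate, bone meal are positive (potassium nitrate, compost blend, potassium sulfate = 0). There the sulfur and phosphorus (P₂O₅) constraints are tight.
Optimal quantities: ammonium sulfate = 0.92 kg, bone meal = 0.55 kg.
Cost = 0.42·0.92 + 0.9·0.55 = 0.88140.

R$0.881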